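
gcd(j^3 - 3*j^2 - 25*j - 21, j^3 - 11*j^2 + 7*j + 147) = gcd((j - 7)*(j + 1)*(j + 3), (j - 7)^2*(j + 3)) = j^2 - 4*j - 21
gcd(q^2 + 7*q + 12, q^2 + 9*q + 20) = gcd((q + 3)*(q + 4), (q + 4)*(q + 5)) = q + 4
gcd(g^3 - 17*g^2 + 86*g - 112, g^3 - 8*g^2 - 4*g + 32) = g^2 - 10*g + 16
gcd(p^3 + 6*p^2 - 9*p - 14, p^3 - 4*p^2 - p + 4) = p + 1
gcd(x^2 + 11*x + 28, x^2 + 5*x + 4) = x + 4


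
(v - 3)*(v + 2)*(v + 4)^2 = v^4 + 7*v^3 + 2*v^2 - 64*v - 96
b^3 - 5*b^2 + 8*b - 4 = (b - 2)^2*(b - 1)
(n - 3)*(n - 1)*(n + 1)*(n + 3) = n^4 - 10*n^2 + 9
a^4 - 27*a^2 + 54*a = a*(a - 3)^2*(a + 6)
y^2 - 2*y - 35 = (y - 7)*(y + 5)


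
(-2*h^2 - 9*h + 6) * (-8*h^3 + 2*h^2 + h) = 16*h^5 + 68*h^4 - 68*h^3 + 3*h^2 + 6*h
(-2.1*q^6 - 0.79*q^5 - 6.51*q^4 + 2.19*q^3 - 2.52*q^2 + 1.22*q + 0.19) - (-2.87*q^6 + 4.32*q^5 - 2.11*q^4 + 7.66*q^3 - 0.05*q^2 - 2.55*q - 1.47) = 0.77*q^6 - 5.11*q^5 - 4.4*q^4 - 5.47*q^3 - 2.47*q^2 + 3.77*q + 1.66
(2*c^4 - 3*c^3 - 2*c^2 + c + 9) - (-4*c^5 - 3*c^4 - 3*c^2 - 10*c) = 4*c^5 + 5*c^4 - 3*c^3 + c^2 + 11*c + 9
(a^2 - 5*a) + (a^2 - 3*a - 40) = 2*a^2 - 8*a - 40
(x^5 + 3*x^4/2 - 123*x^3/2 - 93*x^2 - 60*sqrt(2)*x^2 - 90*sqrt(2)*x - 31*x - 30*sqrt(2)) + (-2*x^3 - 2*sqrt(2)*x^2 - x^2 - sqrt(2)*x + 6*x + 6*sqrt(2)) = x^5 + 3*x^4/2 - 127*x^3/2 - 94*x^2 - 62*sqrt(2)*x^2 - 91*sqrt(2)*x - 25*x - 24*sqrt(2)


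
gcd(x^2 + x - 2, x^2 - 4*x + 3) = x - 1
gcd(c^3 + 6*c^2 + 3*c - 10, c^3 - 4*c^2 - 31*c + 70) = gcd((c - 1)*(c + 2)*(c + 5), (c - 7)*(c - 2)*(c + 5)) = c + 5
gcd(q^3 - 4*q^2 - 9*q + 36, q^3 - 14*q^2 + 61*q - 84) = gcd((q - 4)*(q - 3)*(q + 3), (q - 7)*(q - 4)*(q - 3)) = q^2 - 7*q + 12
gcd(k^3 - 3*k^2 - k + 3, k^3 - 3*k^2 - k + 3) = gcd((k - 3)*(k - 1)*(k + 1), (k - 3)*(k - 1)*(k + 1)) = k^3 - 3*k^2 - k + 3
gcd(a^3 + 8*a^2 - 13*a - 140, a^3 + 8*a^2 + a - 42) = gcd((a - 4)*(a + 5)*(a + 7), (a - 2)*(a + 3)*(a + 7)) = a + 7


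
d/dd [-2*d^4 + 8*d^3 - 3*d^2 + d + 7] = -8*d^3 + 24*d^2 - 6*d + 1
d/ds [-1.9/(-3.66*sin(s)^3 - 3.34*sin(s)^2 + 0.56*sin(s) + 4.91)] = (-20.862*sin(s)^2 - 12.692*sin(s) + 1.064)*cos(s)/(3.66*sin(s)^3 + 3.34*sin(s)^2 - 0.56*sin(s) - 4.91)^2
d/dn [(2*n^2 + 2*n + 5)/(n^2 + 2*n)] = 2*(n^2 - 5*n - 5)/(n^2*(n^2 + 4*n + 4))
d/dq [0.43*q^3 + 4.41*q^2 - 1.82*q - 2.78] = 1.29*q^2 + 8.82*q - 1.82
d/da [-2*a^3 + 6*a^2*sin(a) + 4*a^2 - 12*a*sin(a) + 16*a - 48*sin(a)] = 6*a^2*cos(a) - 6*a^2 - 12*sqrt(2)*a*cos(a + pi/4) + 8*a - 12*sin(a) - 48*cos(a) + 16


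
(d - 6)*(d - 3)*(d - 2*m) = d^3 - 2*d^2*m - 9*d^2 + 18*d*m + 18*d - 36*m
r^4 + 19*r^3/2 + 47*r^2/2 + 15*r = r*(r + 1)*(r + 5/2)*(r + 6)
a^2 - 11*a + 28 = (a - 7)*(a - 4)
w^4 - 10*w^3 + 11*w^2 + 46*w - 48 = (w - 8)*(w - 3)*(w - 1)*(w + 2)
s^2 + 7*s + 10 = (s + 2)*(s + 5)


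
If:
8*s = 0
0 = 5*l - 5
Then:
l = 1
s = 0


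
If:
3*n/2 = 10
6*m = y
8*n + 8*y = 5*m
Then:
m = -160/129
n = 20/3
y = -320/43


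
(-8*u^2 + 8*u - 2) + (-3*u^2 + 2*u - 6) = -11*u^2 + 10*u - 8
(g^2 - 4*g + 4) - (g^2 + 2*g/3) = 4 - 14*g/3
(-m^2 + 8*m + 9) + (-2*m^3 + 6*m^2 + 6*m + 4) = -2*m^3 + 5*m^2 + 14*m + 13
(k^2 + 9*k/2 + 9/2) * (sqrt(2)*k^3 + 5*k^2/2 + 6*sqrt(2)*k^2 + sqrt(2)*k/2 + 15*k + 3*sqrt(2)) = sqrt(2)*k^5 + 5*k^4/2 + 21*sqrt(2)*k^4/2 + 105*k^3/4 + 32*sqrt(2)*k^3 + 129*sqrt(2)*k^2/4 + 315*k^2/4 + 63*sqrt(2)*k/4 + 135*k/2 + 27*sqrt(2)/2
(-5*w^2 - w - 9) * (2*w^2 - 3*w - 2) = -10*w^4 + 13*w^3 - 5*w^2 + 29*w + 18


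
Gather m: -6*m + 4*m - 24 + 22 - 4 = -2*m - 6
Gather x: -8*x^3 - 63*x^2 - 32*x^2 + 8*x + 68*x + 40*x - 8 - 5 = -8*x^3 - 95*x^2 + 116*x - 13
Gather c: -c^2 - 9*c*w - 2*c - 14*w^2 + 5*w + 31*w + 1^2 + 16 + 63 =-c^2 + c*(-9*w - 2) - 14*w^2 + 36*w + 80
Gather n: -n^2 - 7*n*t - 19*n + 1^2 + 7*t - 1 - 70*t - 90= -n^2 + n*(-7*t - 19) - 63*t - 90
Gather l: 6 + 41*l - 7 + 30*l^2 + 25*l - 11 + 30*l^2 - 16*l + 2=60*l^2 + 50*l - 10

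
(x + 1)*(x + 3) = x^2 + 4*x + 3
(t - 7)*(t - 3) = t^2 - 10*t + 21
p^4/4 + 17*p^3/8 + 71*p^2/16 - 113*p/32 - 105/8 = (p/4 + 1)*(p - 3/2)*(p + 5/2)*(p + 7/2)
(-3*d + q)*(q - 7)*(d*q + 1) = -3*d^2*q^2 + 21*d^2*q + d*q^3 - 7*d*q^2 - 3*d*q + 21*d + q^2 - 7*q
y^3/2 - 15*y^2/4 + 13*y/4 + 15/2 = (y/2 + 1/2)*(y - 6)*(y - 5/2)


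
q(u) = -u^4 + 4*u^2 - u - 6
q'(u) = -4*u^3 + 8*u - 1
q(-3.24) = -70.97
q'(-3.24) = 109.13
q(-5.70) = -925.94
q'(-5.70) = 694.17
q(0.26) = -5.99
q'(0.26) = 1.01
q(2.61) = -27.77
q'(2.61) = -51.24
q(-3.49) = -102.14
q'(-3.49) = 141.11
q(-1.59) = -0.69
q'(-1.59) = 2.36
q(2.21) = -12.53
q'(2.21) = -26.50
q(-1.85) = -2.17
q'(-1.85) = 9.53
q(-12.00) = -20154.00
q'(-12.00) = 6815.00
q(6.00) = -1164.00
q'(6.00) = -817.00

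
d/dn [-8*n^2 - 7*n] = -16*n - 7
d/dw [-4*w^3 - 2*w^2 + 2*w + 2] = -12*w^2 - 4*w + 2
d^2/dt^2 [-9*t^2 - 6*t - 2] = -18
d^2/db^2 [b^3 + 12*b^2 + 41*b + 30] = 6*b + 24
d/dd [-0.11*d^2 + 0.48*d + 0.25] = 0.48 - 0.22*d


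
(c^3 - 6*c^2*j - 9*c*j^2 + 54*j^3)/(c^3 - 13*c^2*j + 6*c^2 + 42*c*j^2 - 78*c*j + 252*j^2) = (c^2 - 9*j^2)/(c^2 - 7*c*j + 6*c - 42*j)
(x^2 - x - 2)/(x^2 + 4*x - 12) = (x + 1)/(x + 6)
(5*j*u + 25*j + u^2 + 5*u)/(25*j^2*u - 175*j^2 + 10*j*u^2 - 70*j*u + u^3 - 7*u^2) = (u + 5)/(5*j*u - 35*j + u^2 - 7*u)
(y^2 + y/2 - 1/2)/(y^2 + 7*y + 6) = (y - 1/2)/(y + 6)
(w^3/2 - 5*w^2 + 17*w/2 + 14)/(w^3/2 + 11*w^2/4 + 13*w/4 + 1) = 2*(w^2 - 11*w + 28)/(2*w^2 + 9*w + 4)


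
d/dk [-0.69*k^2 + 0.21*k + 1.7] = 0.21 - 1.38*k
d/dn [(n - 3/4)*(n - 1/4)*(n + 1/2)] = 3*n^2 - n - 5/16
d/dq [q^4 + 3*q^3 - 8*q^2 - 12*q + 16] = 4*q^3 + 9*q^2 - 16*q - 12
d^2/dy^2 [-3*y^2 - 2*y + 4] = -6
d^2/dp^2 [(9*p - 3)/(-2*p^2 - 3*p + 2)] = 6*(-(3*p - 1)*(4*p + 3)^2 + (18*p + 7)*(2*p^2 + 3*p - 2))/(2*p^2 + 3*p - 2)^3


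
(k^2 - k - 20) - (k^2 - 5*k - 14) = 4*k - 6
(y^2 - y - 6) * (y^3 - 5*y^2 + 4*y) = y^5 - 6*y^4 + 3*y^3 + 26*y^2 - 24*y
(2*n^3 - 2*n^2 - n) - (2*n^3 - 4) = -2*n^2 - n + 4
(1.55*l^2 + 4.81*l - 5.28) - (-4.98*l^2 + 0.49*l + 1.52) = 6.53*l^2 + 4.32*l - 6.8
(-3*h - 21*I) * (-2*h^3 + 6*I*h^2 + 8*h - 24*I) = 6*h^4 + 24*I*h^3 + 102*h^2 - 96*I*h - 504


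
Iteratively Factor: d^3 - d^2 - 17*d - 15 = (d + 1)*(d^2 - 2*d - 15) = (d - 5)*(d + 1)*(d + 3)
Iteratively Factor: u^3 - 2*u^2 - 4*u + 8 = (u + 2)*(u^2 - 4*u + 4) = (u - 2)*(u + 2)*(u - 2)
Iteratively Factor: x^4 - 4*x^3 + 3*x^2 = (x - 3)*(x^3 - x^2) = x*(x - 3)*(x^2 - x) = x^2*(x - 3)*(x - 1)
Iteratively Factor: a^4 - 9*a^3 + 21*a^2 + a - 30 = (a - 5)*(a^3 - 4*a^2 + a + 6) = (a - 5)*(a + 1)*(a^2 - 5*a + 6) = (a - 5)*(a - 2)*(a + 1)*(a - 3)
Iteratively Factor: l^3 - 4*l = (l)*(l^2 - 4) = l*(l - 2)*(l + 2)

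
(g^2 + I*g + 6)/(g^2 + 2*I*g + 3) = (g - 2*I)/(g - I)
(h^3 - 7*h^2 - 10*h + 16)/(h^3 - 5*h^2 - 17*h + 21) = (h^2 - 6*h - 16)/(h^2 - 4*h - 21)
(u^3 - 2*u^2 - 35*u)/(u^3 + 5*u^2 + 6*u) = (u^2 - 2*u - 35)/(u^2 + 5*u + 6)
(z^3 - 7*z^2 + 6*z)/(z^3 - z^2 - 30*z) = (z - 1)/(z + 5)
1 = 1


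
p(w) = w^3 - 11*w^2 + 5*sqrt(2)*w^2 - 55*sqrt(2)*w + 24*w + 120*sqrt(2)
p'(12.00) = 283.92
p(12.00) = 686.56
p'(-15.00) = 739.09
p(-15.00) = -3282.58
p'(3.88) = -39.11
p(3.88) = -39.70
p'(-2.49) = -15.62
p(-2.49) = 263.82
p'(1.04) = -58.71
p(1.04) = 110.65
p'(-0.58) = -48.21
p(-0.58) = 199.38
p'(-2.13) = -23.43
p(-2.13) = 256.77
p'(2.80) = -52.26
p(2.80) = 10.27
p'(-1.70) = -31.75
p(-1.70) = 244.87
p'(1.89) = -57.92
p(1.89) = 60.77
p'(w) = 3*w^2 - 22*w + 10*sqrt(2)*w - 55*sqrt(2) + 24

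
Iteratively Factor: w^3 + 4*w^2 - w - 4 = (w + 1)*(w^2 + 3*w - 4) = (w + 1)*(w + 4)*(w - 1)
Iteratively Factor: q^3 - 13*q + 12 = (q + 4)*(q^2 - 4*q + 3) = (q - 1)*(q + 4)*(q - 3)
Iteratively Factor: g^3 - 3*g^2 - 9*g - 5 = (g + 1)*(g^2 - 4*g - 5) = (g - 5)*(g + 1)*(g + 1)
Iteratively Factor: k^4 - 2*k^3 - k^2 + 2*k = (k + 1)*(k^3 - 3*k^2 + 2*k) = k*(k + 1)*(k^2 - 3*k + 2) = k*(k - 1)*(k + 1)*(k - 2)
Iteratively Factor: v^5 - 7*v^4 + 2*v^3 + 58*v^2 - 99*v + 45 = (v - 1)*(v^4 - 6*v^3 - 4*v^2 + 54*v - 45) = (v - 1)^2*(v^3 - 5*v^2 - 9*v + 45) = (v - 3)*(v - 1)^2*(v^2 - 2*v - 15) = (v - 3)*(v - 1)^2*(v + 3)*(v - 5)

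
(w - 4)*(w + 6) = w^2 + 2*w - 24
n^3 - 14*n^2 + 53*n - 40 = (n - 8)*(n - 5)*(n - 1)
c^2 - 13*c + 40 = (c - 8)*(c - 5)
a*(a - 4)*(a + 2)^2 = a^4 - 12*a^2 - 16*a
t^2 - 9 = (t - 3)*(t + 3)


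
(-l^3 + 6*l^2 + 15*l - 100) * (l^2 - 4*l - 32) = -l^5 + 10*l^4 + 23*l^3 - 352*l^2 - 80*l + 3200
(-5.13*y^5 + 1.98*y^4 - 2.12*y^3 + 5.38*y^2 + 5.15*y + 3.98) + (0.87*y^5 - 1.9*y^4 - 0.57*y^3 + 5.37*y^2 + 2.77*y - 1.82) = -4.26*y^5 + 0.0800000000000001*y^4 - 2.69*y^3 + 10.75*y^2 + 7.92*y + 2.16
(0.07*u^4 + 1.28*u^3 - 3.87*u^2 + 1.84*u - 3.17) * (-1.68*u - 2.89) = -0.1176*u^5 - 2.3527*u^4 + 2.8024*u^3 + 8.0931*u^2 + 0.00799999999999912*u + 9.1613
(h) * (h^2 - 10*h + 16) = h^3 - 10*h^2 + 16*h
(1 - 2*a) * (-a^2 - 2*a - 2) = 2*a^3 + 3*a^2 + 2*a - 2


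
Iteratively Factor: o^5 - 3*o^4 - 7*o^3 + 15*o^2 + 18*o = (o + 1)*(o^4 - 4*o^3 - 3*o^2 + 18*o) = (o + 1)*(o + 2)*(o^3 - 6*o^2 + 9*o) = (o - 3)*(o + 1)*(o + 2)*(o^2 - 3*o) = (o - 3)^2*(o + 1)*(o + 2)*(o)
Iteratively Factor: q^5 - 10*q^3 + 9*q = (q + 3)*(q^4 - 3*q^3 - q^2 + 3*q) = (q + 1)*(q + 3)*(q^3 - 4*q^2 + 3*q) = q*(q + 1)*(q + 3)*(q^2 - 4*q + 3) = q*(q - 3)*(q + 1)*(q + 3)*(q - 1)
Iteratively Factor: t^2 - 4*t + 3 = (t - 3)*(t - 1)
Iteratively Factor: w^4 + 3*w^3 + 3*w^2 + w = (w + 1)*(w^3 + 2*w^2 + w) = (w + 1)^2*(w^2 + w) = (w + 1)^3*(w)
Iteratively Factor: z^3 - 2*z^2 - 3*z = (z + 1)*(z^2 - 3*z) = z*(z + 1)*(z - 3)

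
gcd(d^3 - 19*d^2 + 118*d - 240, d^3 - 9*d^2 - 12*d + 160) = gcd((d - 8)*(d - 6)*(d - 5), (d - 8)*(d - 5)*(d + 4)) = d^2 - 13*d + 40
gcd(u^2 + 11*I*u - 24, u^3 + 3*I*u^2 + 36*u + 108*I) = u + 3*I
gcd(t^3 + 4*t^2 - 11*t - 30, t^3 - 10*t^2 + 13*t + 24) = t - 3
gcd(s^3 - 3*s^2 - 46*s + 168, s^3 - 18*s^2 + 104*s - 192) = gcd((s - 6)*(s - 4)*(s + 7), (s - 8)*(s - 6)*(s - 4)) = s^2 - 10*s + 24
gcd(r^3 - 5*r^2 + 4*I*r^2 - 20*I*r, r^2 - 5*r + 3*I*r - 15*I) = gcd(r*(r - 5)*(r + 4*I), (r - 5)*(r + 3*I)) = r - 5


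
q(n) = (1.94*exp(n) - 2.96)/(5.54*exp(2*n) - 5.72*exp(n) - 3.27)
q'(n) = (1.94*exp(n) - 2.96)*(-11.08*exp(2*n) + 5.72*exp(n))/(5.54*exp(2*n) - 5.72*exp(n) - 3.27)^2 + 1.94*exp(n)/(5.54*exp(2*n) - 5.72*exp(n) - 3.27) = (-10.7476*exp(2*n) + 32.7968*exp(n) - 23.275)*exp(n)/(30.6916*exp(4*n) - 63.3776*exp(3*n) - 3.5132*exp(2*n) + 37.4088*exp(n) + 10.6929)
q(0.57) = 0.12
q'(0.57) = 0.13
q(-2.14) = 0.71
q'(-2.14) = -0.15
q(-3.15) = 0.82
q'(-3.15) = -0.08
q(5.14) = 0.00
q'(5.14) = -0.00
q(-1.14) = 0.52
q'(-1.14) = -0.22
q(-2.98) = 0.81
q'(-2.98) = -0.09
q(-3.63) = 0.85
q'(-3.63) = -0.05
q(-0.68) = 0.42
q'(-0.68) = -0.21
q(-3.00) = 0.81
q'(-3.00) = -0.09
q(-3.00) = 0.81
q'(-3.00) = -0.09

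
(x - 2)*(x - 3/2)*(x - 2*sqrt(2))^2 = x^4 - 4*sqrt(2)*x^3 - 7*x^3/2 + 11*x^2 + 14*sqrt(2)*x^2 - 28*x - 12*sqrt(2)*x + 24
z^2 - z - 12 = (z - 4)*(z + 3)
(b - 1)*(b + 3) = b^2 + 2*b - 3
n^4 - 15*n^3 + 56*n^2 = n^2*(n - 8)*(n - 7)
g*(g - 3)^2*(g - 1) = g^4 - 7*g^3 + 15*g^2 - 9*g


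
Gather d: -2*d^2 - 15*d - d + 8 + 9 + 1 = -2*d^2 - 16*d + 18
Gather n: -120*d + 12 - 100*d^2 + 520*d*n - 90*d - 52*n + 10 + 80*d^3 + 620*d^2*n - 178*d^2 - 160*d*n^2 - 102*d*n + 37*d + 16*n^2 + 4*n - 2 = 80*d^3 - 278*d^2 - 173*d + n^2*(16 - 160*d) + n*(620*d^2 + 418*d - 48) + 20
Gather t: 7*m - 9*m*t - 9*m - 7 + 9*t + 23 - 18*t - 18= -2*m + t*(-9*m - 9) - 2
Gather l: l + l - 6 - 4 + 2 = 2*l - 8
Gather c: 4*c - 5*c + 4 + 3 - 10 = -c - 3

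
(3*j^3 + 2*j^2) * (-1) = -3*j^3 - 2*j^2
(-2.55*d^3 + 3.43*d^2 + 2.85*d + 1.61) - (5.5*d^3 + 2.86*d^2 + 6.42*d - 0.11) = -8.05*d^3 + 0.57*d^2 - 3.57*d + 1.72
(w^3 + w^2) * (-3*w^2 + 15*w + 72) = -3*w^5 + 12*w^4 + 87*w^3 + 72*w^2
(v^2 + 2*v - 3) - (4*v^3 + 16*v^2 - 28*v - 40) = -4*v^3 - 15*v^2 + 30*v + 37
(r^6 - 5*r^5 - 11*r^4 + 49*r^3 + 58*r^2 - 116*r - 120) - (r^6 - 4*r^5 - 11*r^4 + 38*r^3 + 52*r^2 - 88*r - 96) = -r^5 + 11*r^3 + 6*r^2 - 28*r - 24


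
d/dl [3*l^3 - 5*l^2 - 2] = l*(9*l - 10)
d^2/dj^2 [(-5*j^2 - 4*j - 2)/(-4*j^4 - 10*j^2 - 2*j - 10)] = (60*j^8 + 96*j^7 + 30*j^6 + 60*j^5 - 444*j^4 - 317*j^3 - 345*j^2 - 270*j + 57)/(8*j^12 + 60*j^10 + 12*j^9 + 210*j^8 + 60*j^7 + 431*j^6 + 135*j^5 + 540*j^4 + 151*j^3 + 390*j^2 + 75*j + 125)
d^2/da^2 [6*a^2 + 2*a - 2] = 12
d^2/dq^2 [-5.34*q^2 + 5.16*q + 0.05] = -10.6800000000000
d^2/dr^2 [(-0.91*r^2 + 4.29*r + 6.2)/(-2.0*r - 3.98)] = 47.526328/(8.0*r^3 + 47.76*r^2 + 95.0424*r + 63.044792)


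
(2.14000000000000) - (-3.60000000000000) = 5.74000000000000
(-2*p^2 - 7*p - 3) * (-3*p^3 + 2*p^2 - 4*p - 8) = 6*p^5 + 17*p^4 + 3*p^3 + 38*p^2 + 68*p + 24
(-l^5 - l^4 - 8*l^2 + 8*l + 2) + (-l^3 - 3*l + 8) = -l^5 - l^4 - l^3 - 8*l^2 + 5*l + 10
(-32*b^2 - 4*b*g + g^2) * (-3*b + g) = 96*b^3 - 20*b^2*g - 7*b*g^2 + g^3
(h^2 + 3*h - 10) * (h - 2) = h^3 + h^2 - 16*h + 20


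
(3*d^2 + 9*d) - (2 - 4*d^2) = 7*d^2 + 9*d - 2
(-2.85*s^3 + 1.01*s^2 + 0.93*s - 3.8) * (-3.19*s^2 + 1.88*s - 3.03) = 9.0915*s^5 - 8.5799*s^4 + 7.5676*s^3 + 10.8101*s^2 - 9.9619*s + 11.514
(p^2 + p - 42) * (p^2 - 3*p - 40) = p^4 - 2*p^3 - 85*p^2 + 86*p + 1680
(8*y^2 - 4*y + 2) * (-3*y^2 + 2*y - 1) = -24*y^4 + 28*y^3 - 22*y^2 + 8*y - 2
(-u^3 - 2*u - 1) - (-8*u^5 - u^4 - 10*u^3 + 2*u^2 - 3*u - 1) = 8*u^5 + u^4 + 9*u^3 - 2*u^2 + u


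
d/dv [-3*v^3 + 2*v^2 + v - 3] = -9*v^2 + 4*v + 1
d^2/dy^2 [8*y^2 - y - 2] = 16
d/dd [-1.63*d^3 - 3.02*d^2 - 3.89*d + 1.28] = -4.89*d^2 - 6.04*d - 3.89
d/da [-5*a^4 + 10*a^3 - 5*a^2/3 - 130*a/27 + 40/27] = -20*a^3 + 30*a^2 - 10*a/3 - 130/27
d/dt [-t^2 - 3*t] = -2*t - 3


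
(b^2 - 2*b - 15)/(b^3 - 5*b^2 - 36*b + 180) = (b + 3)/(b^2 - 36)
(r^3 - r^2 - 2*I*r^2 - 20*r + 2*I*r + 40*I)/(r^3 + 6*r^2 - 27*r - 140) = (r - 2*I)/(r + 7)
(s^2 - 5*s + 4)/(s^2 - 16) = (s - 1)/(s + 4)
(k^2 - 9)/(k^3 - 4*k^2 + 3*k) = (k + 3)/(k*(k - 1))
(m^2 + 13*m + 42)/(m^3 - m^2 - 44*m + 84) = (m + 6)/(m^2 - 8*m + 12)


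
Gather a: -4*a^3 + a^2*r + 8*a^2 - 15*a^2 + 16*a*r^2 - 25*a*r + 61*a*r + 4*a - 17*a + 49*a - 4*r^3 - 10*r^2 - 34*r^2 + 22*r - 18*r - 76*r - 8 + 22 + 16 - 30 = -4*a^3 + a^2*(r - 7) + a*(16*r^2 + 36*r + 36) - 4*r^3 - 44*r^2 - 72*r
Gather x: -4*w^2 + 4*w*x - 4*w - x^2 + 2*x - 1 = -4*w^2 - 4*w - x^2 + x*(4*w + 2) - 1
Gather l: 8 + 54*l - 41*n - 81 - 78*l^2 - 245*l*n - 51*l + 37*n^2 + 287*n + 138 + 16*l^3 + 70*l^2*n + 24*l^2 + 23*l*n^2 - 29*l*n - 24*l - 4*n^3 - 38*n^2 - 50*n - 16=16*l^3 + l^2*(70*n - 54) + l*(23*n^2 - 274*n - 21) - 4*n^3 - n^2 + 196*n + 49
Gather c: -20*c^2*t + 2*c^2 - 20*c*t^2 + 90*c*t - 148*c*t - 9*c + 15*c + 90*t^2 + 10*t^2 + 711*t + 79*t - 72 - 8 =c^2*(2 - 20*t) + c*(-20*t^2 - 58*t + 6) + 100*t^2 + 790*t - 80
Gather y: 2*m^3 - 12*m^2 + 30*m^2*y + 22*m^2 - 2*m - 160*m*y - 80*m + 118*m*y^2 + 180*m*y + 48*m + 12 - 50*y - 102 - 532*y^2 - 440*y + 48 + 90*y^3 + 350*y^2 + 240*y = 2*m^3 + 10*m^2 - 34*m + 90*y^3 + y^2*(118*m - 182) + y*(30*m^2 + 20*m - 250) - 42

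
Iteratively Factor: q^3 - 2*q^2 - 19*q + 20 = (q - 5)*(q^2 + 3*q - 4) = (q - 5)*(q - 1)*(q + 4)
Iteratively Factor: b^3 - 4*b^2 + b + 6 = (b - 2)*(b^2 - 2*b - 3) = (b - 2)*(b + 1)*(b - 3)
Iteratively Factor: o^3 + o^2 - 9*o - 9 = (o + 1)*(o^2 - 9) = (o - 3)*(o + 1)*(o + 3)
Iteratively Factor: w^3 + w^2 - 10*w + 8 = (w - 1)*(w^2 + 2*w - 8) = (w - 1)*(w + 4)*(w - 2)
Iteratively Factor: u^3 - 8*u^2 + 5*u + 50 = (u + 2)*(u^2 - 10*u + 25) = (u - 5)*(u + 2)*(u - 5)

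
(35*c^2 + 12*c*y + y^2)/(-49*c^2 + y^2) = (5*c + y)/(-7*c + y)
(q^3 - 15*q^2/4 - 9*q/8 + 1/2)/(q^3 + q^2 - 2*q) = (8*q^3 - 30*q^2 - 9*q + 4)/(8*q*(q^2 + q - 2))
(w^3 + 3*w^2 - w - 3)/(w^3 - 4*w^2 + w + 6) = (w^2 + 2*w - 3)/(w^2 - 5*w + 6)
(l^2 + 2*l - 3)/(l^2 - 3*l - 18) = (l - 1)/(l - 6)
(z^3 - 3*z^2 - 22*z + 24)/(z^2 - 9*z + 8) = (z^2 - 2*z - 24)/(z - 8)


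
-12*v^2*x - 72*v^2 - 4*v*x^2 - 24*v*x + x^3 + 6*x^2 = (-6*v + x)*(2*v + x)*(x + 6)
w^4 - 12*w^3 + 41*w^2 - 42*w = w*(w - 7)*(w - 3)*(w - 2)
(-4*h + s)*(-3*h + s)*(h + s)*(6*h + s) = 72*h^4 + 42*h^3*s - 31*h^2*s^2 + s^4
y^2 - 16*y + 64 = (y - 8)^2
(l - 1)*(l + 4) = l^2 + 3*l - 4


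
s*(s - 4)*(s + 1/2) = s^3 - 7*s^2/2 - 2*s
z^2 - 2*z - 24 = (z - 6)*(z + 4)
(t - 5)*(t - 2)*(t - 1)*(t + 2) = t^4 - 6*t^3 + t^2 + 24*t - 20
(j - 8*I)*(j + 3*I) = j^2 - 5*I*j + 24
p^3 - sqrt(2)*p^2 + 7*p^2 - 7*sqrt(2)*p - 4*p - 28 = (p + 7)*(p - 2*sqrt(2))*(p + sqrt(2))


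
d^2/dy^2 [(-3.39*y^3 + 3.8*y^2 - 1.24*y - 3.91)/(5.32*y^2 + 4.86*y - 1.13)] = (1.13686837721616e-13*y^5 + 5.6843418860808e-14*y^4 - 467.589008*y^3 - 415.206612*y^2 - 677.261442*y - 235.631208)/(150.568768*y^6 + 412.648992*y^5 + 281.02368*y^4 - 60.507*y^3 - 59.69112*y^2 + 18.617202*y - 1.442897)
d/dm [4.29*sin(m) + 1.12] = 4.29*cos(m)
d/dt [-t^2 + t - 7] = 1 - 2*t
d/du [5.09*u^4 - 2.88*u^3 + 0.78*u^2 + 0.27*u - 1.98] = 20.36*u^3 - 8.64*u^2 + 1.56*u + 0.27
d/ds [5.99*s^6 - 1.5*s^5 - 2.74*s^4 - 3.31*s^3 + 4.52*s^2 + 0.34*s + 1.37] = 35.94*s^5 - 7.5*s^4 - 10.96*s^3 - 9.93*s^2 + 9.04*s + 0.34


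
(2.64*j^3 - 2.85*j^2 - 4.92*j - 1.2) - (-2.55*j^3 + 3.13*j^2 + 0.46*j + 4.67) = 5.19*j^3 - 5.98*j^2 - 5.38*j - 5.87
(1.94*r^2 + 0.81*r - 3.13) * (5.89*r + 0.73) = 11.4266*r^3 + 6.1871*r^2 - 17.8444*r - 2.2849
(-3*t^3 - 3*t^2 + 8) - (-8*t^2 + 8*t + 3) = -3*t^3 + 5*t^2 - 8*t + 5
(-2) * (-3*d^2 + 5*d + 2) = 6*d^2 - 10*d - 4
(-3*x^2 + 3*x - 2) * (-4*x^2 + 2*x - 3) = 12*x^4 - 18*x^3 + 23*x^2 - 13*x + 6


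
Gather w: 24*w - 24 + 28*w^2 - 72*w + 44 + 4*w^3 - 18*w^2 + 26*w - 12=4*w^3 + 10*w^2 - 22*w + 8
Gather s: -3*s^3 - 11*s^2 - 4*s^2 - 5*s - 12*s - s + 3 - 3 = -3*s^3 - 15*s^2 - 18*s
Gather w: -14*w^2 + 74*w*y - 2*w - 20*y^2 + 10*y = -14*w^2 + w*(74*y - 2) - 20*y^2 + 10*y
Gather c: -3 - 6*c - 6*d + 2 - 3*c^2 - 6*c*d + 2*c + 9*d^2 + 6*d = -3*c^2 + c*(-6*d - 4) + 9*d^2 - 1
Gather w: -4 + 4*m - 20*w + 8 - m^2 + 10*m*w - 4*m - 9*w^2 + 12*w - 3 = -m^2 - 9*w^2 + w*(10*m - 8) + 1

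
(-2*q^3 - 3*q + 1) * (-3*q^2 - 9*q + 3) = 6*q^5 + 18*q^4 + 3*q^3 + 24*q^2 - 18*q + 3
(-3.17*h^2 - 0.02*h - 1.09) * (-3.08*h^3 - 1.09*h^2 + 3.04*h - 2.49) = 9.7636*h^5 + 3.5169*h^4 - 6.2578*h^3 + 9.0206*h^2 - 3.2638*h + 2.7141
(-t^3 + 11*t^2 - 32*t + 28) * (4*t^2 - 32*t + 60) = -4*t^5 + 76*t^4 - 540*t^3 + 1796*t^2 - 2816*t + 1680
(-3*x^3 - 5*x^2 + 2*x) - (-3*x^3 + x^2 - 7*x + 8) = -6*x^2 + 9*x - 8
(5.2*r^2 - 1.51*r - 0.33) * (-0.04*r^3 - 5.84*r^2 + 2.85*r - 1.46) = -0.208*r^5 - 30.3076*r^4 + 23.6516*r^3 - 9.9683*r^2 + 1.2641*r + 0.4818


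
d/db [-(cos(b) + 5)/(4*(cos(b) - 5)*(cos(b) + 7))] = (sin(b)^2 - 10*cos(b) - 46)*sin(b)/(4*(cos(b) - 5)^2*(cos(b) + 7)^2)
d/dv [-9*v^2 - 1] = -18*v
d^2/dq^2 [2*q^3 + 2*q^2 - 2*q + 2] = 12*q + 4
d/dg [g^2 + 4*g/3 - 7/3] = 2*g + 4/3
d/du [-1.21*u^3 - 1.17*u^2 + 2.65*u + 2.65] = -3.63*u^2 - 2.34*u + 2.65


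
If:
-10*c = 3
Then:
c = -3/10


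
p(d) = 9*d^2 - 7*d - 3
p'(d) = 18*d - 7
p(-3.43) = 126.89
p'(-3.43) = -68.74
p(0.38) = -4.36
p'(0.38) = -0.16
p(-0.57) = 3.91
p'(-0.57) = -17.26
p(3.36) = 75.09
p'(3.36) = 53.48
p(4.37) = 138.28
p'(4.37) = 71.66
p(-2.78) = 86.02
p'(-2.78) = -57.04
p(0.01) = -3.07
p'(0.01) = -6.82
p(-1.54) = 29.12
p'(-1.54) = -34.72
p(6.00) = 279.00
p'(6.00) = 101.00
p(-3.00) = 99.00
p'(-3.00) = -61.00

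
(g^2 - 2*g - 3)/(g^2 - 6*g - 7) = (g - 3)/(g - 7)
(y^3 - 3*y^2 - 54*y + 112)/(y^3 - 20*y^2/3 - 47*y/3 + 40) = 3*(y^2 + 5*y - 14)/(3*y^2 + 4*y - 15)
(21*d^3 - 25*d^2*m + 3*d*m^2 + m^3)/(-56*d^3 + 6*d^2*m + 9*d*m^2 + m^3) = (-3*d^2 + 4*d*m - m^2)/(8*d^2 - 2*d*m - m^2)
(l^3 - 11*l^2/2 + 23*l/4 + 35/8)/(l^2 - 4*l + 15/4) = (4*l^2 - 12*l - 7)/(2*(2*l - 3))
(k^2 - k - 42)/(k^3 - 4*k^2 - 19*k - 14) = (k + 6)/(k^2 + 3*k + 2)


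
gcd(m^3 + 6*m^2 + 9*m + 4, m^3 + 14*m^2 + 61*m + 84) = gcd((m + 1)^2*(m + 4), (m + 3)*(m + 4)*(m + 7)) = m + 4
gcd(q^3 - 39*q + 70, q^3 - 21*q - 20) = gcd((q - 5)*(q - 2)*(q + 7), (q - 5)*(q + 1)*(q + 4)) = q - 5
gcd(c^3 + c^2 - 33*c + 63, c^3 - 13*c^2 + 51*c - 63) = c^2 - 6*c + 9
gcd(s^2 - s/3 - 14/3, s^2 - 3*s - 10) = s + 2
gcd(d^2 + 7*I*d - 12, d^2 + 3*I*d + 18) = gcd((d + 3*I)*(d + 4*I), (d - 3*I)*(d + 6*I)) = 1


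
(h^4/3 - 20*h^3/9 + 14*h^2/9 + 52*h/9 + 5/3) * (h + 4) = h^5/3 - 8*h^4/9 - 22*h^3/3 + 12*h^2 + 223*h/9 + 20/3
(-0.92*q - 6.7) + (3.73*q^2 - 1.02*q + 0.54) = 3.73*q^2 - 1.94*q - 6.16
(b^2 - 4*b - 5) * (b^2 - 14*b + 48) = b^4 - 18*b^3 + 99*b^2 - 122*b - 240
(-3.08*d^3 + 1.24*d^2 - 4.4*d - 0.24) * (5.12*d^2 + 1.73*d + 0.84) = -15.7696*d^5 + 1.0204*d^4 - 22.97*d^3 - 7.7992*d^2 - 4.1112*d - 0.2016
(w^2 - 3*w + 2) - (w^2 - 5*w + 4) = 2*w - 2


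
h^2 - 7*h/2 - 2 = (h - 4)*(h + 1/2)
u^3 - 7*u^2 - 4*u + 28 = (u - 7)*(u - 2)*(u + 2)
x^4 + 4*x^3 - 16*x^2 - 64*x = x*(x - 4)*(x + 4)^2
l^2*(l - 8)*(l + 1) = l^4 - 7*l^3 - 8*l^2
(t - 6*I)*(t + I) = t^2 - 5*I*t + 6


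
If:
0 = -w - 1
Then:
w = -1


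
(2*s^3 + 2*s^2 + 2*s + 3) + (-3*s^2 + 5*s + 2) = 2*s^3 - s^2 + 7*s + 5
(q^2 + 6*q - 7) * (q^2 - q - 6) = q^4 + 5*q^3 - 19*q^2 - 29*q + 42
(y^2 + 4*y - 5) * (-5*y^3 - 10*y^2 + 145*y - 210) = -5*y^5 - 30*y^4 + 130*y^3 + 420*y^2 - 1565*y + 1050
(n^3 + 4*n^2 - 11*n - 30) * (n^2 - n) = n^5 + 3*n^4 - 15*n^3 - 19*n^2 + 30*n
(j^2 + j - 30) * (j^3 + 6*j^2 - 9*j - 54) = j^5 + 7*j^4 - 33*j^3 - 243*j^2 + 216*j + 1620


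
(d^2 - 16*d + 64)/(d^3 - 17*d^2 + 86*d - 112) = (d - 8)/(d^2 - 9*d + 14)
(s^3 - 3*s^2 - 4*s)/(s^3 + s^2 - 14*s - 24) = s*(s + 1)/(s^2 + 5*s + 6)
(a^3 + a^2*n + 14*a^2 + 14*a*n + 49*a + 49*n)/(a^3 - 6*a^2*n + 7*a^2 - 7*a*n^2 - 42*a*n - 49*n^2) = (a + 7)/(a - 7*n)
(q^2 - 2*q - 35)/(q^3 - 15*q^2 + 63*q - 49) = (q + 5)/(q^2 - 8*q + 7)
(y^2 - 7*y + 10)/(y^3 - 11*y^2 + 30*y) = (y - 2)/(y*(y - 6))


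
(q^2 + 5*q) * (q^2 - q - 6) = q^4 + 4*q^3 - 11*q^2 - 30*q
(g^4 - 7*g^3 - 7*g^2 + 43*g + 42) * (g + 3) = g^5 - 4*g^4 - 28*g^3 + 22*g^2 + 171*g + 126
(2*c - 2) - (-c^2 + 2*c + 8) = c^2 - 10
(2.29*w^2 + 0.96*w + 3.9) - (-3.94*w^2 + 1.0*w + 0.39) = 6.23*w^2 - 0.04*w + 3.51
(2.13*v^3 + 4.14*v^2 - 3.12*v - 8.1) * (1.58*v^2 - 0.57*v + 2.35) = 3.3654*v^5 + 5.3271*v^4 - 2.2839*v^3 - 1.2906*v^2 - 2.715*v - 19.035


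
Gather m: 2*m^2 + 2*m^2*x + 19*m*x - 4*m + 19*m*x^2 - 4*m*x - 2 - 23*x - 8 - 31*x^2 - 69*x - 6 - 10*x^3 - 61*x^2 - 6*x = m^2*(2*x + 2) + m*(19*x^2 + 15*x - 4) - 10*x^3 - 92*x^2 - 98*x - 16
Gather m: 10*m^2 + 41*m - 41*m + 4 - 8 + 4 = 10*m^2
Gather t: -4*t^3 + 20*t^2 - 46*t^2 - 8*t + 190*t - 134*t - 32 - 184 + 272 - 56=-4*t^3 - 26*t^2 + 48*t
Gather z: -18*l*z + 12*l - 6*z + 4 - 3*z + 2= 12*l + z*(-18*l - 9) + 6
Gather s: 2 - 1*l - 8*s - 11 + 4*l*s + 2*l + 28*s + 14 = l + s*(4*l + 20) + 5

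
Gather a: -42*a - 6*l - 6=-42*a - 6*l - 6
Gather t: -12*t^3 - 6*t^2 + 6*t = -12*t^3 - 6*t^2 + 6*t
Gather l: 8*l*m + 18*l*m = 26*l*m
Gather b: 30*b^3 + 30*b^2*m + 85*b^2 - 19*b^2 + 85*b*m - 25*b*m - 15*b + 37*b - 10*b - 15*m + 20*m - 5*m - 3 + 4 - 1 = 30*b^3 + b^2*(30*m + 66) + b*(60*m + 12)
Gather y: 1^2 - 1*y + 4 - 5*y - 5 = -6*y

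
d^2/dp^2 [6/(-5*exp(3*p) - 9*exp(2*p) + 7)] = 54*((5*exp(p) + 4)*(5*exp(3*p) + 9*exp(2*p) - 7) - 2*(5*exp(p) + 6)^2*exp(2*p))*exp(2*p)/(5*exp(3*p) + 9*exp(2*p) - 7)^3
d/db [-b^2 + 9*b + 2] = 9 - 2*b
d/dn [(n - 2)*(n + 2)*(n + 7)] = 3*n^2 + 14*n - 4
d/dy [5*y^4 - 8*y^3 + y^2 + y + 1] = 20*y^3 - 24*y^2 + 2*y + 1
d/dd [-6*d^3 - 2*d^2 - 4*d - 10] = -18*d^2 - 4*d - 4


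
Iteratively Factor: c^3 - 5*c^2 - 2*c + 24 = (c + 2)*(c^2 - 7*c + 12) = (c - 4)*(c + 2)*(c - 3)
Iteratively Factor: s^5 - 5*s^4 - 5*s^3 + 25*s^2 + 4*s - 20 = (s - 5)*(s^4 - 5*s^2 + 4) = (s - 5)*(s - 1)*(s^3 + s^2 - 4*s - 4) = (s - 5)*(s - 1)*(s + 1)*(s^2 - 4) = (s - 5)*(s - 1)*(s + 1)*(s + 2)*(s - 2)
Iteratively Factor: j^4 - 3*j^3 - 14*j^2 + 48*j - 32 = (j + 4)*(j^3 - 7*j^2 + 14*j - 8) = (j - 4)*(j + 4)*(j^2 - 3*j + 2) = (j - 4)*(j - 1)*(j + 4)*(j - 2)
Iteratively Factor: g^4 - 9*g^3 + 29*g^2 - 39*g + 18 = (g - 3)*(g^3 - 6*g^2 + 11*g - 6) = (g - 3)*(g - 2)*(g^2 - 4*g + 3) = (g - 3)*(g - 2)*(g - 1)*(g - 3)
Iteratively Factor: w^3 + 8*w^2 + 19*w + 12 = (w + 3)*(w^2 + 5*w + 4) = (w + 3)*(w + 4)*(w + 1)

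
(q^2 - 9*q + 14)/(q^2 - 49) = (q - 2)/(q + 7)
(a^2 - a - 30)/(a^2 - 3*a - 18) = (a + 5)/(a + 3)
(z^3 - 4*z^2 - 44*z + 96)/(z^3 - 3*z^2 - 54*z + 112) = (z + 6)/(z + 7)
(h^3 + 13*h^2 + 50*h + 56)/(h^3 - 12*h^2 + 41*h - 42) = (h^3 + 13*h^2 + 50*h + 56)/(h^3 - 12*h^2 + 41*h - 42)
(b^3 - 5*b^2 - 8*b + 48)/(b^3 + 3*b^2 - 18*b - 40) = (b^2 - b - 12)/(b^2 + 7*b + 10)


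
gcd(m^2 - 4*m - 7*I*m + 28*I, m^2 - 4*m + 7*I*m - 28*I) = m - 4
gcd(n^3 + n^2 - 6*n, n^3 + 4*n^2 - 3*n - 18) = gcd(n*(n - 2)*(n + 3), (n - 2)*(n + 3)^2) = n^2 + n - 6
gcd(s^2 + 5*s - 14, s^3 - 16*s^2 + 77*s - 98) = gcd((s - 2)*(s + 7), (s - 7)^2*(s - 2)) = s - 2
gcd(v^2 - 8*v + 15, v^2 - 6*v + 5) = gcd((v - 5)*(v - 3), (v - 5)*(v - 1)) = v - 5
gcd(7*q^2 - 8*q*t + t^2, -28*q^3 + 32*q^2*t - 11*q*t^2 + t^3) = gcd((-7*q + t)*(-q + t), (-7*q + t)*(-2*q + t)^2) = 7*q - t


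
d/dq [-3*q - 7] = -3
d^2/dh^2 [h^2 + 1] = 2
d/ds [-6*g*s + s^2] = -6*g + 2*s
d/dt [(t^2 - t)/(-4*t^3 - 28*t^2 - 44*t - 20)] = (t^3 - 3*t^2 - 15*t + 5)/(4*(t^5 + 13*t^4 + 58*t^3 + 106*t^2 + 85*t + 25))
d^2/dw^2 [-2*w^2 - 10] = -4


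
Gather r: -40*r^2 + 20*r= -40*r^2 + 20*r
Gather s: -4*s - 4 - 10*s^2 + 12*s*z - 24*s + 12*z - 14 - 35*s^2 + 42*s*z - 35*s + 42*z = -45*s^2 + s*(54*z - 63) + 54*z - 18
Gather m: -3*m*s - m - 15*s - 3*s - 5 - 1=m*(-3*s - 1) - 18*s - 6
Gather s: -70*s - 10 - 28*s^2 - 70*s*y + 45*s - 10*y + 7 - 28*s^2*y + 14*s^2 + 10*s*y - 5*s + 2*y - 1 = s^2*(-28*y - 14) + s*(-60*y - 30) - 8*y - 4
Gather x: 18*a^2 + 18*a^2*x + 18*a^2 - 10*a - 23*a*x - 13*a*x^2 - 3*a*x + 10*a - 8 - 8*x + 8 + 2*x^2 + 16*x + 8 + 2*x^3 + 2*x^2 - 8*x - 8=36*a^2 + 2*x^3 + x^2*(4 - 13*a) + x*(18*a^2 - 26*a)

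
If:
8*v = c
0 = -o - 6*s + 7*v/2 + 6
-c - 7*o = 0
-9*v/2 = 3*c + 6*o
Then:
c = 0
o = 0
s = 1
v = 0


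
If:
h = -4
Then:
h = -4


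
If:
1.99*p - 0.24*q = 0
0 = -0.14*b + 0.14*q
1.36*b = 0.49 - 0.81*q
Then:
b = 0.23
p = 0.03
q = 0.23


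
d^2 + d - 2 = (d - 1)*(d + 2)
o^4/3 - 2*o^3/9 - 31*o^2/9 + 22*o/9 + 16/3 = (o/3 + 1)*(o - 8/3)*(o - 2)*(o + 1)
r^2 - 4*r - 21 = (r - 7)*(r + 3)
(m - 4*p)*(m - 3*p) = m^2 - 7*m*p + 12*p^2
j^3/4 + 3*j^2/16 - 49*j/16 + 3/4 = (j/4 + 1)*(j - 3)*(j - 1/4)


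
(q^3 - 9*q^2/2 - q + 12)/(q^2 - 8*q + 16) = (q^2 - q/2 - 3)/(q - 4)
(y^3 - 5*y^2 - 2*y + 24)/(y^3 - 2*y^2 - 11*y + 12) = (y^2 - y - 6)/(y^2 + 2*y - 3)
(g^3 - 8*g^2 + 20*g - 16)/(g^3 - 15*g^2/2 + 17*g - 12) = 2*(g - 2)/(2*g - 3)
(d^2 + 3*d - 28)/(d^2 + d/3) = 3*(d^2 + 3*d - 28)/(d*(3*d + 1))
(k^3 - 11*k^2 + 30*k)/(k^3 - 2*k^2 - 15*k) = (k - 6)/(k + 3)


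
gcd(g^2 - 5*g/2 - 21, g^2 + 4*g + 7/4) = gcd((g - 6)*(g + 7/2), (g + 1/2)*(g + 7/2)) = g + 7/2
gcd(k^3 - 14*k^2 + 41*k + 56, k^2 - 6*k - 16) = k - 8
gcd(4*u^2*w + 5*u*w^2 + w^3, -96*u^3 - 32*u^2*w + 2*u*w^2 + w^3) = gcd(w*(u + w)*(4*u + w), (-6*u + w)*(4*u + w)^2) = 4*u + w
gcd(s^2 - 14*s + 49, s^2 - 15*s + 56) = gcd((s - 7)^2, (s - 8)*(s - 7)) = s - 7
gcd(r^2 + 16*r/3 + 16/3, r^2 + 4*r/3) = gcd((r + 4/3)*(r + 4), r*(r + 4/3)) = r + 4/3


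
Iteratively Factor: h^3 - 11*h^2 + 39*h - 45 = (h - 5)*(h^2 - 6*h + 9) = (h - 5)*(h - 3)*(h - 3)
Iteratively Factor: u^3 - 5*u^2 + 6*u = (u)*(u^2 - 5*u + 6) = u*(u - 2)*(u - 3)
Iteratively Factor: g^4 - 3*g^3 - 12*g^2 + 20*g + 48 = (g - 4)*(g^3 + g^2 - 8*g - 12) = (g - 4)*(g - 3)*(g^2 + 4*g + 4) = (g - 4)*(g - 3)*(g + 2)*(g + 2)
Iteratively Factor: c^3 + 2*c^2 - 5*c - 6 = (c - 2)*(c^2 + 4*c + 3) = (c - 2)*(c + 3)*(c + 1)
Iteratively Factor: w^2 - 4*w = (w - 4)*(w)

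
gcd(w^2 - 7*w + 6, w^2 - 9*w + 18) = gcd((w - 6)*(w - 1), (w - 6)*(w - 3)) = w - 6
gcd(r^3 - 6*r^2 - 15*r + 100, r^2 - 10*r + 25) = r^2 - 10*r + 25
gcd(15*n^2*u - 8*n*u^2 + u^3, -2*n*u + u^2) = u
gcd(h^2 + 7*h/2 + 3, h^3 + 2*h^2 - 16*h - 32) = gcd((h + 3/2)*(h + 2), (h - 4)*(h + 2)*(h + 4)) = h + 2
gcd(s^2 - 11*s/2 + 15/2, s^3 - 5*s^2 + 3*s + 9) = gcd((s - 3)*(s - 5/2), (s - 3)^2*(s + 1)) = s - 3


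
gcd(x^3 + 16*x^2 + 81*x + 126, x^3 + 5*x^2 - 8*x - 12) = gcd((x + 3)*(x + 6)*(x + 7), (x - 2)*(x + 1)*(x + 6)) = x + 6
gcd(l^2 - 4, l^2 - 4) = l^2 - 4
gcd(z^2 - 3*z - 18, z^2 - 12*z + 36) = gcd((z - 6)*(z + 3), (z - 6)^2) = z - 6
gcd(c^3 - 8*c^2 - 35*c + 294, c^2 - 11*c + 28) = c - 7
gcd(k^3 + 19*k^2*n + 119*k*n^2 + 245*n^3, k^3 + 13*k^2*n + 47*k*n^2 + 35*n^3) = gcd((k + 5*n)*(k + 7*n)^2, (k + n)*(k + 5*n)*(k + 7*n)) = k^2 + 12*k*n + 35*n^2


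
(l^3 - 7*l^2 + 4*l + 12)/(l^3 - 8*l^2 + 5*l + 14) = (l - 6)/(l - 7)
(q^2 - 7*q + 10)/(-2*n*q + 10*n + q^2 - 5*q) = (q - 2)/(-2*n + q)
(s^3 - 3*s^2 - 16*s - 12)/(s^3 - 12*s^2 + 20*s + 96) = (s + 1)/(s - 8)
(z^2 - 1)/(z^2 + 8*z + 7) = (z - 1)/(z + 7)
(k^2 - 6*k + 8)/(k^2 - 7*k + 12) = (k - 2)/(k - 3)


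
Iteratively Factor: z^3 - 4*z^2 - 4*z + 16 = (z - 2)*(z^2 - 2*z - 8) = (z - 2)*(z + 2)*(z - 4)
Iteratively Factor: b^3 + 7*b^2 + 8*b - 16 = (b - 1)*(b^2 + 8*b + 16) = (b - 1)*(b + 4)*(b + 4)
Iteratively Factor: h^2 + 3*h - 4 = (h - 1)*(h + 4)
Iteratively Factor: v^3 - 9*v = (v - 3)*(v^2 + 3*v) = (v - 3)*(v + 3)*(v)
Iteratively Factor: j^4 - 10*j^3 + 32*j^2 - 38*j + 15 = (j - 1)*(j^3 - 9*j^2 + 23*j - 15) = (j - 1)^2*(j^2 - 8*j + 15) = (j - 5)*(j - 1)^2*(j - 3)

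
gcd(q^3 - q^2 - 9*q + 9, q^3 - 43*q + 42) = q - 1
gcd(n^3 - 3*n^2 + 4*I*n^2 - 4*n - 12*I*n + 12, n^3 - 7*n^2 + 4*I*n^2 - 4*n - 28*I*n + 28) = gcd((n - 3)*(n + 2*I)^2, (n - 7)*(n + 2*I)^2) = n^2 + 4*I*n - 4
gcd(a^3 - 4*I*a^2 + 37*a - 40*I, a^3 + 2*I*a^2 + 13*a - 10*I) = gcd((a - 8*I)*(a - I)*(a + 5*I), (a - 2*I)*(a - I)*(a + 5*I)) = a^2 + 4*I*a + 5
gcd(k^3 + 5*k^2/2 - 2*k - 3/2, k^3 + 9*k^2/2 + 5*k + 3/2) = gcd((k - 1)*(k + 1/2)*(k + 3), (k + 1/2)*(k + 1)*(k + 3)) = k^2 + 7*k/2 + 3/2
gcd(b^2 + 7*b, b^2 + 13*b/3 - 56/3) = b + 7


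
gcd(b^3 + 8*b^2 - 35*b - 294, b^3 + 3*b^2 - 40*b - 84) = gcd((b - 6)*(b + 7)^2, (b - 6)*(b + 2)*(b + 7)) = b^2 + b - 42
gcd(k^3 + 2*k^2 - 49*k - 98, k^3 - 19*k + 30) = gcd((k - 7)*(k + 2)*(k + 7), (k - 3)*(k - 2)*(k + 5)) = 1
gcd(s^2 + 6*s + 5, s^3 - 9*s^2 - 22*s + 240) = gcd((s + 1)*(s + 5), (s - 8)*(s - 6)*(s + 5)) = s + 5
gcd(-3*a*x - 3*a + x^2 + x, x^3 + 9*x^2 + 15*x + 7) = x + 1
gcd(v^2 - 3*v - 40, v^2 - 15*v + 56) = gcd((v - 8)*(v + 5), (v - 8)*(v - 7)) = v - 8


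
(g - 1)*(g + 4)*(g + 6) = g^3 + 9*g^2 + 14*g - 24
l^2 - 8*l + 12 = (l - 6)*(l - 2)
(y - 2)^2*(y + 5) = y^3 + y^2 - 16*y + 20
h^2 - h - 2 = (h - 2)*(h + 1)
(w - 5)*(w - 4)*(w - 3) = w^3 - 12*w^2 + 47*w - 60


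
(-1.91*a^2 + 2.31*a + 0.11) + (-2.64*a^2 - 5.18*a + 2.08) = -4.55*a^2 - 2.87*a + 2.19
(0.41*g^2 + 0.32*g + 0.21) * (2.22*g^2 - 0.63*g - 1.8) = 0.9102*g^4 + 0.4521*g^3 - 0.4734*g^2 - 0.7083*g - 0.378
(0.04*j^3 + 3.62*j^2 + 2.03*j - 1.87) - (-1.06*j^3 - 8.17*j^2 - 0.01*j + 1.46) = 1.1*j^3 + 11.79*j^2 + 2.04*j - 3.33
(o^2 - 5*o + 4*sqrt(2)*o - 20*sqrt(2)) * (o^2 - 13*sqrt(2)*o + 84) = o^4 - 9*sqrt(2)*o^3 - 5*o^3 - 20*o^2 + 45*sqrt(2)*o^2 + 100*o + 336*sqrt(2)*o - 1680*sqrt(2)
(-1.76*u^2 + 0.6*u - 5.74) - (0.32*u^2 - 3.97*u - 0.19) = -2.08*u^2 + 4.57*u - 5.55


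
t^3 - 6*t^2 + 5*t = t*(t - 5)*(t - 1)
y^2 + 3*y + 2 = (y + 1)*(y + 2)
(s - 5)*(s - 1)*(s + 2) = s^3 - 4*s^2 - 7*s + 10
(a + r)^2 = a^2 + 2*a*r + r^2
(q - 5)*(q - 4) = q^2 - 9*q + 20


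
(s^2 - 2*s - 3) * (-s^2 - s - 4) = -s^4 + s^3 + s^2 + 11*s + 12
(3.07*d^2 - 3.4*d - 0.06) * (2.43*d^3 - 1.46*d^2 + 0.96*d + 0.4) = 7.4601*d^5 - 12.7442*d^4 + 7.7654*d^3 - 1.9484*d^2 - 1.4176*d - 0.024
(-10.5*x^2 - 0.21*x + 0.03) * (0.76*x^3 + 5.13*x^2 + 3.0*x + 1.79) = -7.98*x^5 - 54.0246*x^4 - 32.5545*x^3 - 19.2711*x^2 - 0.2859*x + 0.0537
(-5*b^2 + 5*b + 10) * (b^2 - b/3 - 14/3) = -5*b^4 + 20*b^3/3 + 95*b^2/3 - 80*b/3 - 140/3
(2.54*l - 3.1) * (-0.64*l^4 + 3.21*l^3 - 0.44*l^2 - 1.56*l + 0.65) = -1.6256*l^5 + 10.1374*l^4 - 11.0686*l^3 - 2.5984*l^2 + 6.487*l - 2.015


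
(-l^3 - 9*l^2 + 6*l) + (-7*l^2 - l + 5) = -l^3 - 16*l^2 + 5*l + 5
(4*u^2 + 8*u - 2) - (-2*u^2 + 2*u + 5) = 6*u^2 + 6*u - 7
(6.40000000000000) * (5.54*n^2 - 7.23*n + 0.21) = 35.456*n^2 - 46.272*n + 1.344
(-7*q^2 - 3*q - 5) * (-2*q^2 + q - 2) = 14*q^4 - q^3 + 21*q^2 + q + 10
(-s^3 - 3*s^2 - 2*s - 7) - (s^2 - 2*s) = -s^3 - 4*s^2 - 7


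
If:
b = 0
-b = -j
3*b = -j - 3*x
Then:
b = 0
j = 0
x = 0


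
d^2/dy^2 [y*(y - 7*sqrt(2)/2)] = 2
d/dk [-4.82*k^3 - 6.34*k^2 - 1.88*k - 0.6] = -14.46*k^2 - 12.68*k - 1.88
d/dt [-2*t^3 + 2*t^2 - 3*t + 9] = -6*t^2 + 4*t - 3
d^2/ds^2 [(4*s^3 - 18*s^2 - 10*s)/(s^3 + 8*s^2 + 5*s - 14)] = 4*(-25*s^6 - 45*s^5 + 183*s^4 - 543*s^3 - 3864*s^2 - 504*s - 2114)/(s^9 + 24*s^8 + 207*s^7 + 710*s^6 + 363*s^5 - 2508*s^4 - 2647*s^3 + 3654*s^2 + 2940*s - 2744)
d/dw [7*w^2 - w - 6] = 14*w - 1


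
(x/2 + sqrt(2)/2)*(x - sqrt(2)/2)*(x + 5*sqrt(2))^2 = x^4/2 + 21*sqrt(2)*x^3/4 + 59*x^2/2 + 15*sqrt(2)*x/2 - 25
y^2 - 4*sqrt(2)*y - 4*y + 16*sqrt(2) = (y - 4)*(y - 4*sqrt(2))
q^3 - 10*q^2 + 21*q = q*(q - 7)*(q - 3)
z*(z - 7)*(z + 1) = z^3 - 6*z^2 - 7*z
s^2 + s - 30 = (s - 5)*(s + 6)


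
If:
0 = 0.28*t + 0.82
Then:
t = -2.93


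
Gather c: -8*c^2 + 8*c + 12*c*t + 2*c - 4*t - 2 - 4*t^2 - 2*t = -8*c^2 + c*(12*t + 10) - 4*t^2 - 6*t - 2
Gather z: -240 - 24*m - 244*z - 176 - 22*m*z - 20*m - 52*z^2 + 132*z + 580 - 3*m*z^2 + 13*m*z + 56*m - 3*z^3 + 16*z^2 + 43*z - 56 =12*m - 3*z^3 + z^2*(-3*m - 36) + z*(-9*m - 69) + 108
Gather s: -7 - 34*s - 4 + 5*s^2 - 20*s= 5*s^2 - 54*s - 11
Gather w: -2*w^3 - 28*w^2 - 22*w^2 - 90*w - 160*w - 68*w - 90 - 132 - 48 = -2*w^3 - 50*w^2 - 318*w - 270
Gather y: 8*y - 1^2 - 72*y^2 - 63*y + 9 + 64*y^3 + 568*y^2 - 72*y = 64*y^3 + 496*y^2 - 127*y + 8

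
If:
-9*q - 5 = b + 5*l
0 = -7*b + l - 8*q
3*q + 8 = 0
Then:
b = 377/108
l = 335/108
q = -8/3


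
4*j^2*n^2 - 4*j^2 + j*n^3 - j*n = (4*j + n)*(n - 1)*(j*n + j)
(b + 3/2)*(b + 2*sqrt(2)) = b^2 + 3*b/2 + 2*sqrt(2)*b + 3*sqrt(2)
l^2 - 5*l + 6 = (l - 3)*(l - 2)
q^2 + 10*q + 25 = (q + 5)^2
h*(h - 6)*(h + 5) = h^3 - h^2 - 30*h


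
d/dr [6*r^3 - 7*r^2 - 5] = 2*r*(9*r - 7)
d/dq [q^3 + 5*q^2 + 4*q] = 3*q^2 + 10*q + 4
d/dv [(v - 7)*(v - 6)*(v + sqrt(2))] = 3*v^2 - 26*v + 2*sqrt(2)*v - 13*sqrt(2) + 42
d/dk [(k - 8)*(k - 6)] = 2*k - 14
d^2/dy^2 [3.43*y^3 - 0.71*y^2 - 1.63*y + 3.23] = 20.58*y - 1.42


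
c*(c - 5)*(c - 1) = c^3 - 6*c^2 + 5*c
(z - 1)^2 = z^2 - 2*z + 1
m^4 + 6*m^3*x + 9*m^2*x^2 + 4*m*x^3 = m*(m + x)^2*(m + 4*x)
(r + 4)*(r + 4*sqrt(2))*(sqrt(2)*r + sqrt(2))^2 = 2*r^4 + 8*sqrt(2)*r^3 + 12*r^3 + 18*r^2 + 48*sqrt(2)*r^2 + 8*r + 72*sqrt(2)*r + 32*sqrt(2)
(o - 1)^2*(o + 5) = o^3 + 3*o^2 - 9*o + 5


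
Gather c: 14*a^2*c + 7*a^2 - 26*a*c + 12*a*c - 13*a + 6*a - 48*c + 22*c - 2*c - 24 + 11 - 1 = 7*a^2 - 7*a + c*(14*a^2 - 14*a - 28) - 14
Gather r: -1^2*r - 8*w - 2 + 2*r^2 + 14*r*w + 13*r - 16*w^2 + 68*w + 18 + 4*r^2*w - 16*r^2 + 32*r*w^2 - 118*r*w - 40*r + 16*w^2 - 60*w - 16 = r^2*(4*w - 14) + r*(32*w^2 - 104*w - 28)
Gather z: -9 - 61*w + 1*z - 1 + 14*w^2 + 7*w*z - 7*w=14*w^2 - 68*w + z*(7*w + 1) - 10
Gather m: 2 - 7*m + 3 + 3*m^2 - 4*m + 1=3*m^2 - 11*m + 6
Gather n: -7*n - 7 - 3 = -7*n - 10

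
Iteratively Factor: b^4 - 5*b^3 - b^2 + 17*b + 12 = (b + 1)*(b^3 - 6*b^2 + 5*b + 12) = (b - 3)*(b + 1)*(b^2 - 3*b - 4) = (b - 3)*(b + 1)^2*(b - 4)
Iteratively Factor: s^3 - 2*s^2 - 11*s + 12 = (s + 3)*(s^2 - 5*s + 4) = (s - 1)*(s + 3)*(s - 4)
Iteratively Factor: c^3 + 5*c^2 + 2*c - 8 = (c - 1)*(c^2 + 6*c + 8) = (c - 1)*(c + 4)*(c + 2)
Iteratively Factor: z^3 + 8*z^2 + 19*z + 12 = (z + 4)*(z^2 + 4*z + 3) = (z + 3)*(z + 4)*(z + 1)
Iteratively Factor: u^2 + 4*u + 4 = (u + 2)*(u + 2)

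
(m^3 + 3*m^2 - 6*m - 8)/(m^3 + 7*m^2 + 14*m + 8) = (m - 2)/(m + 2)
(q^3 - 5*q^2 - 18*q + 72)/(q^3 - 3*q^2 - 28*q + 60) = (q^2 + q - 12)/(q^2 + 3*q - 10)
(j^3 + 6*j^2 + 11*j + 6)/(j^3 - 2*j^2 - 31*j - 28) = (j^2 + 5*j + 6)/(j^2 - 3*j - 28)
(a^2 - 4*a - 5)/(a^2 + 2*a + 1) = (a - 5)/(a + 1)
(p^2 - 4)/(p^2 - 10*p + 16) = (p + 2)/(p - 8)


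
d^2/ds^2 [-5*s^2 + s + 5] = -10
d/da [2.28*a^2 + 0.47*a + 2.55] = 4.56*a + 0.47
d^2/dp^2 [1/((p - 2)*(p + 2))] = 2*(3*p^2 + 4)/(p^6 - 12*p^4 + 48*p^2 - 64)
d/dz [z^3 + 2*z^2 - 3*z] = 3*z^2 + 4*z - 3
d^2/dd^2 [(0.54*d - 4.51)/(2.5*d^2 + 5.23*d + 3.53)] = ((16.9016 - 8.1*d)*(2.5*d^2 + 5.23*d + 3.53) + (0.54*d - 4.51)*(5.0*d + 5.23)*(10.0*d + 10.46))/(2.5*d^2 + 5.23*d + 3.53)^3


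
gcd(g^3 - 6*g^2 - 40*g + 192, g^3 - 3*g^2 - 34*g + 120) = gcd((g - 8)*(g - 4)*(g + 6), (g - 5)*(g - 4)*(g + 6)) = g^2 + 2*g - 24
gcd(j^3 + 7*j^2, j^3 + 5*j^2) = j^2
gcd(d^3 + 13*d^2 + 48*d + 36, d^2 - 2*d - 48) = d + 6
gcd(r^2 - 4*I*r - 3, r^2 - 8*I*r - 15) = r - 3*I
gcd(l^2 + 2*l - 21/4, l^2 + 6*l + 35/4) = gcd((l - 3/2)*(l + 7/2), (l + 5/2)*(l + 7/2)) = l + 7/2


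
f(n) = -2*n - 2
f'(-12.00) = -2.00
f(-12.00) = 22.00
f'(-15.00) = -2.00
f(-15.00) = 28.00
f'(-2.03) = -2.00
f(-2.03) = 2.06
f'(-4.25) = -2.00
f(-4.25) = 6.50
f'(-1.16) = -2.00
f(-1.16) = 0.32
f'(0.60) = -2.00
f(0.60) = -3.20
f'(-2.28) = -2.00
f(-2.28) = 2.56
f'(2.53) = -2.00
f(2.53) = -7.06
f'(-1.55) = -2.00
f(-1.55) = 1.10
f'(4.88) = -2.00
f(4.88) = -11.76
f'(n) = -2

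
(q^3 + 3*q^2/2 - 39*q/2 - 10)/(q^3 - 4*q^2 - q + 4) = (2*q^2 + 11*q + 5)/(2*(q^2 - 1))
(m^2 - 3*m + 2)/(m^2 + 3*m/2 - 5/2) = 2*(m - 2)/(2*m + 5)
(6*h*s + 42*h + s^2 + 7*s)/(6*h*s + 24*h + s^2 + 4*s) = (s + 7)/(s + 4)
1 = 1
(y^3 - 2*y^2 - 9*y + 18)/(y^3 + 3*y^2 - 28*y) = (y^3 - 2*y^2 - 9*y + 18)/(y*(y^2 + 3*y - 28))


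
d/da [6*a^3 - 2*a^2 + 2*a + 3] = 18*a^2 - 4*a + 2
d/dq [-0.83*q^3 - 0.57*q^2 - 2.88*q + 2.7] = -2.49*q^2 - 1.14*q - 2.88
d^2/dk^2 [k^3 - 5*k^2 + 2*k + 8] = 6*k - 10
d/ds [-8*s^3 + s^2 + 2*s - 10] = -24*s^2 + 2*s + 2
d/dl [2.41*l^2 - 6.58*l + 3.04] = 4.82*l - 6.58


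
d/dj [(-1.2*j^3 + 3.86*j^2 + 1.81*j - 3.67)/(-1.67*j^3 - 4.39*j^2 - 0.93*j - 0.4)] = (11.7142*j^4 + 8.2774*j^3 - 12.5906*j^2 - 35.3106*j - 4.1371)/(2.7889*j^6 + 14.6626*j^5 + 22.3783*j^4 + 9.5014*j^3 + 4.3769*j^2 + 0.744*j + 0.16)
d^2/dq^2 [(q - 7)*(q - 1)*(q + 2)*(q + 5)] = 12*q^2 - 6*q - 78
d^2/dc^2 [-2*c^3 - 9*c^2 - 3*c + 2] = -12*c - 18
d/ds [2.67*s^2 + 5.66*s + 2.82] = 5.34*s + 5.66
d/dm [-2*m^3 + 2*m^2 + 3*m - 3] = -6*m^2 + 4*m + 3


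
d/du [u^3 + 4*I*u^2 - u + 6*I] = 3*u^2 + 8*I*u - 1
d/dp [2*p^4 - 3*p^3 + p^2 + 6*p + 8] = 8*p^3 - 9*p^2 + 2*p + 6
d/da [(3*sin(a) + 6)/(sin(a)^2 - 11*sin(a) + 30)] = 3*(-4*sin(a) + cos(a)^2 + 51)*cos(a)/(sin(a)^2 - 11*sin(a) + 30)^2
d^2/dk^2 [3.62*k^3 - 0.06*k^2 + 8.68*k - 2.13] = 21.72*k - 0.12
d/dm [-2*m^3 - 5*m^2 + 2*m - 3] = -6*m^2 - 10*m + 2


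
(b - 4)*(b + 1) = b^2 - 3*b - 4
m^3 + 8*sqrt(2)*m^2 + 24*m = m*(m + 2*sqrt(2))*(m + 6*sqrt(2))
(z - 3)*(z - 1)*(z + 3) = z^3 - z^2 - 9*z + 9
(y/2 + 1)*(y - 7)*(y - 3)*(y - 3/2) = y^4/2 - 19*y^3/4 + 13*y^2/2 + 81*y/4 - 63/2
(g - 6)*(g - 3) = g^2 - 9*g + 18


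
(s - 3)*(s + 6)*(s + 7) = s^3 + 10*s^2 + 3*s - 126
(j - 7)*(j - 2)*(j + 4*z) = j^3 + 4*j^2*z - 9*j^2 - 36*j*z + 14*j + 56*z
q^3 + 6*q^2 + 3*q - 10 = (q - 1)*(q + 2)*(q + 5)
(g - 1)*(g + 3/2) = g^2 + g/2 - 3/2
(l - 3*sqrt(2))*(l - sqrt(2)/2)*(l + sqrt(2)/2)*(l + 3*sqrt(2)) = l^4 - 37*l^2/2 + 9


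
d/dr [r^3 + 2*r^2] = r*(3*r + 4)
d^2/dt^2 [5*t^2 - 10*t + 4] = 10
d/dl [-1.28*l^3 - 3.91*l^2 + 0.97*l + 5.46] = -3.84*l^2 - 7.82*l + 0.97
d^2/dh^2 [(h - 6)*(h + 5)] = 2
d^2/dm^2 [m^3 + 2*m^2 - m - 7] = 6*m + 4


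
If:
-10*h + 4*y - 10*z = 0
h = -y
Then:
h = -5*z/7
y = 5*z/7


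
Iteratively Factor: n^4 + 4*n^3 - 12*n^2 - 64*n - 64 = (n - 4)*(n^3 + 8*n^2 + 20*n + 16) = (n - 4)*(n + 4)*(n^2 + 4*n + 4) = (n - 4)*(n + 2)*(n + 4)*(n + 2)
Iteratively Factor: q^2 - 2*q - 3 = (q - 3)*(q + 1)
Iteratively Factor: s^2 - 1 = (s - 1)*(s + 1)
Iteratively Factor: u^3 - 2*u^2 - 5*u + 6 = (u - 3)*(u^2 + u - 2) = (u - 3)*(u - 1)*(u + 2)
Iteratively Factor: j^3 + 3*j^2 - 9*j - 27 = (j + 3)*(j^2 - 9) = (j + 3)^2*(j - 3)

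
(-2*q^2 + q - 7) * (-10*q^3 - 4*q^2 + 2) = 20*q^5 - 2*q^4 + 66*q^3 + 24*q^2 + 2*q - 14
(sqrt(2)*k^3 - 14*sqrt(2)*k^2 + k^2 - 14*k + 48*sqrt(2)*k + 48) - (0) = sqrt(2)*k^3 - 14*sqrt(2)*k^2 + k^2 - 14*k + 48*sqrt(2)*k + 48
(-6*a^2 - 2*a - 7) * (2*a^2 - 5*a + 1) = -12*a^4 + 26*a^3 - 10*a^2 + 33*a - 7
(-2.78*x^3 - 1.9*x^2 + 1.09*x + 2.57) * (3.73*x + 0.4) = -10.3694*x^4 - 8.199*x^3 + 3.3057*x^2 + 10.0221*x + 1.028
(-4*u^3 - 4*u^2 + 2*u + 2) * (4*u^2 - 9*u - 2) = -16*u^5 + 20*u^4 + 52*u^3 - 2*u^2 - 22*u - 4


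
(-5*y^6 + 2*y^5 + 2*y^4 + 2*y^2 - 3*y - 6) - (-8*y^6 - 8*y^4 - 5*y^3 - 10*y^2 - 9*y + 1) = 3*y^6 + 2*y^5 + 10*y^4 + 5*y^3 + 12*y^2 + 6*y - 7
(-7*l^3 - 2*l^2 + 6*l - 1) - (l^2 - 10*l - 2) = -7*l^3 - 3*l^2 + 16*l + 1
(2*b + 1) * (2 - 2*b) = -4*b^2 + 2*b + 2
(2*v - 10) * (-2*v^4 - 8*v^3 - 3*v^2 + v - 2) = -4*v^5 + 4*v^4 + 74*v^3 + 32*v^2 - 14*v + 20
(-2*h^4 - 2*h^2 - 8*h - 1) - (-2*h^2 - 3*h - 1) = -2*h^4 - 5*h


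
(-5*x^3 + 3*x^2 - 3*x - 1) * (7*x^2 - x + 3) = -35*x^5 + 26*x^4 - 39*x^3 + 5*x^2 - 8*x - 3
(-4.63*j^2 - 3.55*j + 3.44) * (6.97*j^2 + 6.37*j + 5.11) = -32.2711*j^4 - 54.2366*j^3 - 22.296*j^2 + 3.7723*j + 17.5784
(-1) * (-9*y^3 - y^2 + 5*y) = 9*y^3 + y^2 - 5*y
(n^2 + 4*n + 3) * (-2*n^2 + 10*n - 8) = -2*n^4 + 2*n^3 + 26*n^2 - 2*n - 24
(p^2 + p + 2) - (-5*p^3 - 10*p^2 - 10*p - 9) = 5*p^3 + 11*p^2 + 11*p + 11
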